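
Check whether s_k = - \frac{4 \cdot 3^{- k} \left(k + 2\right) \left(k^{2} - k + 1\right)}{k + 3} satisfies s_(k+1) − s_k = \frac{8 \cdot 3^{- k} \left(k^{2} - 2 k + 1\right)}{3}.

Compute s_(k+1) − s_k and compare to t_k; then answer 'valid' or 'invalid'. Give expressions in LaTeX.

Invalid: residual \frac{4 \cdot 3^{- k} \left(- 2 k^{3} - 5 k^{2} + 13 k - 9\right)}{3 \left(k^{2} + 7 k + 12\right)} ≠ 0.

s_(k+1) = 4*(k + 3)*(k - (k + 1)**2)/(3*3**k*(k + 4))
s_(k+1) − s_k = 4*(2*k**4 + 8*k**3 - 7*k**2 - 21*k + 15)/(3*3**k*(k**2 + 7*k + 12))
(s_(k+1) − s_k) − t_k = 4*(-2*k**3 - 5*k**2 + 13*k - 9)/(3*3**k*(k**2 + 7*k + 12))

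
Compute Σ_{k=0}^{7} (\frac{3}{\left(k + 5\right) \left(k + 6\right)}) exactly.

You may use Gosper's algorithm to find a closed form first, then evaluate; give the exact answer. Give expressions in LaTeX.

r(k) = (k + 5)/(k + 7) after simplifying.
Take A(k)=k + 5, B(k)=k + 7, C(k)=1.
Key eq: (k + 5)·f(k+1) = (k + 6)·f(k) + (1).
deg f ≤ 1 (via 1,1,0).
Match coefficients ⇒ f(k) = k/5.
Get s_k = R·t_k = 3*k/(5*(k + 5)) with R(k) = B(k−1)f(k)/C(k) = k*(k + 6)/5.
s_(k+1) − s_k = 3/(k**2 + 11*k + 30) = t_k.
Evaluate s at k=8 and k=0: 24/65 and 0; difference 24/65.

Σ = 24/65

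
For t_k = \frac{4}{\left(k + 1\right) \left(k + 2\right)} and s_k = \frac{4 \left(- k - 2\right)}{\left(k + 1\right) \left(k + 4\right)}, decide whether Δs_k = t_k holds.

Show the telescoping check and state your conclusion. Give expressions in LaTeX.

Invalid: residual \frac{16 \left(- k - 3\right)}{k^{4} + 12 k^{3} + 49 k^{2} + 78 k + 40} ≠ 0.

s_(k+1) = 4*(-k - 3)/((k + 2)*(k + 5))
s_(k+1) − s_k = 4*(k**2 + 5*k + 8)/(k**4 + 12*k**3 + 49*k**2 + 78*k + 40)
(s_(k+1) − s_k) − t_k = 16*(-k - 3)/(k**4 + 12*k**3 + 49*k**2 + 78*k + 40)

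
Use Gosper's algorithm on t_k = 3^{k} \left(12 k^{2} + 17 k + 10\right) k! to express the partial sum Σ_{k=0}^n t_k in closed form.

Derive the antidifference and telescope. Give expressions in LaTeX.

Step 1: r(k) = 3*(12*k**3 + 53*k**2 + 80*k + 39)/(12*k**2 + 17*k + 10).
Take A(k)=3*k + 3, B(k)=1, C(k)=k**2 + 17*k/12 + 5/6.
Key eq: (3*k + 3)·f(k+1) = (1)·f(k) + (k**2 + 17*k/12 + 5/6).
From deg A=1, deg B=0, deg C=2: d=1.
Solve for f: f(k) = (4*k - 1)/12 (degree 1 ≤ 1).
Certificate R = B(k−1)f/C = (4*k - 1)/(12*k**2 + 17*k + 10) gives s_k = 3**k*(4*k - 1)*factorial(k).
Verify: 3**k*(12*k**2 + 17*k + 10)*factorial(k) matches t_k.
Σ_(k=0)^n t_k = s_(n+1) − s_(0) = (3**(n + 1)*(4*n + 3)*factorial(n + 1)) − (-1), i.e. 12*3**n*n**2*factorial(n) + 21*3**n*n*factorial(n) + 9*3**n*factorial(n) + 1.

S(n) = 12 \cdot 3^{n} n^{2} n! + 21 \cdot 3^{n} n n! + 9 \cdot 3^{n} n! + 1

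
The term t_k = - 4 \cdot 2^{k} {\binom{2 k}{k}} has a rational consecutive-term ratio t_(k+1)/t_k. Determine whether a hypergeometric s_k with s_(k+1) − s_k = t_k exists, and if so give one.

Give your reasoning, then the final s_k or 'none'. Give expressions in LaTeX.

Step 1: r(k) = 4*(2*k + 1)/(k + 1).
Normal form (A,B,C) = (8*k + 4, k + 1, 1).
Key eq: (8*k + 4)·f(k+1) = (k)·f(k) + (1).
deg f ≤ -1 (via 1,1,0).
deg f ≤ -1 is impossible — no certificate.

none — t_k is not Gosper-summable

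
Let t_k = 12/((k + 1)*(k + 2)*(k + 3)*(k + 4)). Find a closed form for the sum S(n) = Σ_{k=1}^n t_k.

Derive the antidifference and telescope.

S(n) = n*(n**2 + 9*n + 26)/(6*(n**3 + 9*n**2 + 26*n + 24))

The ratio is (k + 1)/(k + 5).
Normal form (A,B,C) = (k + 1, k + 5, 1).
f must satisfy (k + 1)·f(k+1) − (k + 4)·f(k) = 1.
From deg A=1, deg B=1, deg C=0: d=3.
Coefficient equations give f(k) = k*(k**2 + 6*k + 11)/18.
R(k) = B(k−1)·f(k)/C(k) = k*(k + 4)*(k**2 + 6*k + 11)/18; s_k = R·t_k = 2*k*(k**2 + 6*k + 11)/(3*(k + 1)*(k + 2)*(k + 3)).
s_(k+1) − s_k = 12/(k**4 + 10*k**3 + 35*k**2 + 50*k + 24) = t_k.
Σ_(k=1)^n t_k = s_(n+1) − s_(1) = (2*(n**3 + 9*n**2 + 26*n + 18)/(3*(n**3 + 9*n**2 + 26*n + 24))) − (1/2), i.e. n*(n**2 + 9*n + 26)/(6*(n**3 + 9*n**2 + 26*n + 24)).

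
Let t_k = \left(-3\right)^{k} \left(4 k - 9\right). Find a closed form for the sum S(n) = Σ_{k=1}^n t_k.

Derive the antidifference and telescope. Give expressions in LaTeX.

Step 1: r(k) = 3*(5 - 4*k)/(4*k - 9).
Take A(k)=-3, B(k)=1, C(k)=k - 9/4.
Solve (-3)·f(k+1) − (1)·f(k) = k - 9/4.
Bound: deg f ≤ 1.
Solve for f: f(k) = -(k - 3)/4 (degree 1 ≤ 1).
So s_k = (B(k−1)f/C)·t_k = (-(k - 3)/(4*k - 9))·t_k = (-3)**k*(3 - k).
Δs = (-3)**k*(4*k - 9), as required.
Evaluate: s_(n+1) = (-3)**(n + 1)*(2 - n); subtract s_(1) = -6 ⇒ S(n) = 3*(-3)**n*n - 6*(-3)**n + 6.

S(n) = 3 \left(-3\right)^{n} n - 6 \left(-3\right)^{n} + 6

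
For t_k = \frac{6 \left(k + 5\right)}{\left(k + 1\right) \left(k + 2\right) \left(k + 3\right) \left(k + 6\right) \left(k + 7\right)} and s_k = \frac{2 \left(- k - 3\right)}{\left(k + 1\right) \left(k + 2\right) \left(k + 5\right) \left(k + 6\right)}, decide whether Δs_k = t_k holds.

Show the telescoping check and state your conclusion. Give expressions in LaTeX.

Invalid: residual \frac{16 \left(- k - 4\right)}{k^{6} + 24 k^{5} + 226 k^{4} + 1056 k^{3} + 2545 k^{2} + 2952 k + 1260} ≠ 0.

s_(k+1) = 2*(-k - 4)/((k + 2)*(k + 3)*(k + 6)*(k + 7))
s_(k+1) − s_k = 2*(3*k**2 + 22*k + 43)/(k**6 + 24*k**5 + 226*k**4 + 1056*k**3 + 2545*k**2 + 2952*k + 1260)
(s_(k+1) − s_k) − t_k = 16*(-k - 4)/(k**6 + 24*k**5 + 226*k**4 + 1056*k**3 + 2545*k**2 + 2952*k + 1260)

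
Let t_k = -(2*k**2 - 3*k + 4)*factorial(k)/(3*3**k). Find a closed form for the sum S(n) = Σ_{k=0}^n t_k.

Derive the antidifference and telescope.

t_(k+1)/t_k = (k + 1)*(-3*k + 2*(k + 1)**2 + 1)/(3*(2*k**2 - 3*k + 4)).
Take A(k)=k/3 + 1/3, B(k)=1, C(k)=k**2 - 3*k/2 + 2.
Set up (k/3 + 1/3)·f(k+1) − (1)·f(k) − (k**2 - 3*k/2 + 2) = 0.
Degrees (1,0,2) ⇒ d ≤ 1.
Coefficient equations give f(k) = 3*(2*k - 1)/2.
R(k) = B(k−1)·f(k)/C(k) = 3*(2*k - 1)/(2*k**2 - 3*k + 4); s_k = R·t_k = -(2*k - 1)*factorial(k)/3**k.
Δs = -(2*k**2 - 3*k + 4)*factorial(k)/(3*3**k), as required.
s_(n+1) = -3**(-n - 1)*(2*n + 1)*factorial(n + 1) and s_(0) = 1, so S(n) = -3**(-n - 1)*(3**(n + 1) + 2*n**2*factorial(n) + 3*n*factorial(n) + factorial(n)).

S(n) = -3**(-n - 1)*(3**(n + 1) + 2*n**2*factorial(n) + 3*n*factorial(n) + factorial(n))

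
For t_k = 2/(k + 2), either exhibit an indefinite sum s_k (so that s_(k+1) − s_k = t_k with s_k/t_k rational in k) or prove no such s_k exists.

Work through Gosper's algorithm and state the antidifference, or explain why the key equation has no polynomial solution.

Step 1: r(k) = (k + 2)/(k + 3).
Normal form (A,B,C) = (k + 2, k + 3, 1).
Key eq: (k + 2)·f(k+1) = (k + 2)·f(k) + (1).
d = 0 from the (1,1,0) case.
Write f(k) = c0. Then LHS − RHS = -1, requiring -1 = 0: contradictory. No certificate.

not Gosper-summable; s_k does not exist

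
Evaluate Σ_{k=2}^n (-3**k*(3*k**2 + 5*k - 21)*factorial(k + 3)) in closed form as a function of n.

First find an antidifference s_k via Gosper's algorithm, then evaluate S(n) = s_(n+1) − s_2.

S(n) = -3*3**n*n*factorial(n + 4) + 6*3**n*factorial(n + 4) - 1080

Ratio r(k) = 3*(3*k**3 + 23*k**2 + 31*k - 52)/(3*k**2 + 5*k - 21).
A = 3*k + 12, B = 1, C = k**2 + 5*k/3 - 7.
Set up (3*k + 12)·f(k+1) − (1)·f(k) − (k**2 + 5*k/3 - 7) = 0.
Degrees (1,0,2) ⇒ d ≤ 1.
Solving with deg f ≤ 1: f(k) = (k - 3)/3.
Then R = B(k−1)f/C = (k - 3)/(3*k**2 + 5*k - 21), so s_k = R(k)·t_k = -3**k*(k - 3)*factorial(k + 3).
Check: Δs_k = -3**k*(3*k**2 + 5*k - 21)*factorial(k + 3). ✓
s_(n+1) = -3**(n + 1)*(n - 2)*factorial(n + 4) and s_(2) = 1080, so S(n) = -3*3**n*n*factorial(n + 4) + 6*3**n*factorial(n + 4) - 1080.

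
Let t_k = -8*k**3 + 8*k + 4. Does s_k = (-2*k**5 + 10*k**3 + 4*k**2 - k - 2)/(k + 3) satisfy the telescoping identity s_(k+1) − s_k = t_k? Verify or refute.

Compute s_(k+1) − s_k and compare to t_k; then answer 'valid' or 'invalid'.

Invalid: residual (6*k**4 + 28*k**3 - 6*k**2 - 28*k - 13)/(k**2 + 7*k + 12) ≠ 0.

s_(k+1) = (-k - 2*(k + 1)**5 + 10*(k + 1)**3 + 4*(k + 1)**2 - 3)/(k + 4)
s_(k+1) − s_k = (-8*k**5 - 50*k**4 - 60*k**3 + 54*k**2 + 96*k + 35)/(k**2 + 7*k + 12)
(s_(k+1) − s_k) − t_k = (6*k**4 + 28*k**3 - 6*k**2 - 28*k - 13)/(k**2 + 7*k + 12)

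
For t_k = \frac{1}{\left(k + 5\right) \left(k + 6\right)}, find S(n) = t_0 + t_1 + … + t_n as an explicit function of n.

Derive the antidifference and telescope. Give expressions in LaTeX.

r(k) = (k + 5)/(k + 7) after simplifying.
Factor: A=k + 5; B=k + 7; C=1.
f must satisfy (k + 5)·f(k+1) − (k + 6)·f(k) = 1.
Degrees (1,1,0) ⇒ d ≤ 1.
Solve for f: f(k) = k/5 (degree 1 ≤ 1).
R(k) = B(k−1)·f(k)/C(k) = k*(k + 6)/5; s_k = R·t_k = k/(5*(k + 5)).
s_(k+1) − s_k = 1/(k**2 + 11*k + 30) = t_k.
s_(n+1) = (n + 1)/(5*(n + 6)) and s_(0) = 0, so S(n) = (n + 1)/(5*(n + 6)).

S(n) = \frac{n + 1}{5 \left(n + 6\right)}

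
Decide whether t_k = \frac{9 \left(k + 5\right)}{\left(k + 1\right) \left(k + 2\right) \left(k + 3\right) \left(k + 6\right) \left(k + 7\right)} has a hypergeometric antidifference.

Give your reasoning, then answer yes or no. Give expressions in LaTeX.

Yes. s_k = \frac{k \left(k^{2} + 9 k + 20\right)}{4 \left(k^{3} + 9 k^{2} + 20 k + 12\right)}.

t_(k+1)/t_k = (k + 1)*(k + 6)**2/((k + 4)*(k + 5)*(k + 8)).
So A=k + 1 and B=k + 8, with C=k**3 + 14*k**2 + 65*k + 100.
f must satisfy (k + 1)·f(k+1) − (k + 7)·f(k) = k**3 + 14*k**2 + 65*k + 100.
Degrees (1,1,3) ⇒ d ≤ 6.
A polynomial solution: f(k) = k*(k + 3)*(k + 4)**2*(k + 5)**2/36.
So s_k = (B(k−1)f/C)·t_k = (k*(k + 3)*(k + 4)*(k + 7)/36)·t_k = k*(k**2 + 9*k + 20)/(4*(k**3 + 9*k**2 + 20*k + 12)).
s_(k+1) − s_k = 9*(k + 5)/(k**5 + 19*k**4 + 131*k**3 + 401*k**2 + 540*k + 252) = t_k.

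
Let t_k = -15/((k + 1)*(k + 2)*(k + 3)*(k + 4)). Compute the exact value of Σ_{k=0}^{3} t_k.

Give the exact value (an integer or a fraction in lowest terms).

t_(k+1)/t_k = (k + 1)/(k + 5).
Take A(k)=k + 1, B(k)=k + 5, C(k)=1.
Key eq: (k + 1)·f(k+1) = (k + 4)·f(k) + (1).
Bound: deg f ≤ 3.
A polynomial solution: f(k) = k*(k**2 + 6*k + 11)/18.
Then R = B(k−1)f/C = k*(k + 4)*(k**2 + 6*k + 11)/18, so s_k = R(k)·t_k = 5*k*(-k**2 - 6*k - 11)/(6*(k + 1)*(k + 2)*(k + 3)).
Δs = -15/(k**4 + 10*k**3 + 35*k**2 + 50*k + 24), as required.
Telescoping: Σ = s_(4) − s_(0) = -17/21 − (0) = -17/21.

Σ = -17/21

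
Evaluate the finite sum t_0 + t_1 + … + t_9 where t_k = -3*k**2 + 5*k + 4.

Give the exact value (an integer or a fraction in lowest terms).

Σ = -590

r(k) = (3*k**2 + k - 6)/(3*k**2 - 5*k - 4) after simplifying.
Factor: A=1; B=1; C=k**2 - 5*k/3 - 4/3.
Solve (1)·f(k+1) − (1)·f(k) = k**2 - 5*k/3 - 4/3.
d = 3 from the (0,0,2) case.
A polynomial solution: f(k) = k*(k**2 - 4*k - 1)/3.
So s_k = (B(k−1)f/C)·t_k = (k*(k**2 - 4*k - 1)/(3*k**2 - 5*k - 4))·t_k = k*(-k**2 + 4*k + 1).
Verify: -3*k**2 + 5*k + 4 matches t_k.
Sum = s_(10) − s_(0); s_(10) = -590, s_(0) = 0 ⇒ -590.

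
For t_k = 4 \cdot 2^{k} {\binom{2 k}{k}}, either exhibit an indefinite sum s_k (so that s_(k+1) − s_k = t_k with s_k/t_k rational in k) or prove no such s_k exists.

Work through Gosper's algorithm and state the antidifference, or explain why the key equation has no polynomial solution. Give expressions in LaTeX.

Compute t_(k+1)/t_k: get 4*(2*k + 1)/(k + 1).
Normal form (A,B,C) = (8*k + 4, k + 1, 1).
Key eq: (8*k + 4)·f(k+1) = (k)·f(k) + (1).
d = -1 from the (1,1,0) case.
d = -1 < 0 ⇒ no nonzero polynomial f; not summable.

not Gosper-summable; s_k does not exist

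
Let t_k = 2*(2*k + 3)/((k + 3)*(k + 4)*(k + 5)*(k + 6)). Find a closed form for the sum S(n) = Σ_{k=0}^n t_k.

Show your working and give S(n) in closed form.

Step 1: r(k) = (k + 3)*(2*k + 5)/((k + 7)*(2*k + 3)).
Take A(k)=k + 3, B(k)=k + 7, C(k)=k + 3/2.
Set up (k + 3)·f(k+1) − (k + 6)·f(k) − (k + 3/2) = 0.
d = 3 from the (1,1,1) case.
Solve for f: f(k) = k*(k**2 + 12*k + 17)/60 (degree 3 ≤ 3).
R(k) = B(k−1)·f(k)/C(k) = k*(k + 6)*(k**2 + 12*k + 17)/(30*(2*k + 3)); s_k = R·t_k = k*(k**2 + 12*k + 17)/(15*(k + 3)*(k + 4)*(k + 5)).
Check: Δs_k = 2*(2*k + 3)/(k**4 + 18*k**3 + 119*k**2 + 342*k + 360). ✓
Σ_(k=0)^n t_k = s_(n+1) − s_(0) = ((n**3 + 15*n**2 + 44*n + 30)/(15*(n**3 + 15*n**2 + 74*n + 120))) − (0), i.e. (n**3 + 15*n**2 + 44*n + 30)/(15*(n**3 + 15*n**2 + 74*n + 120)).

S(n) = (n**3 + 15*n**2 + 44*n + 30)/(15*(n**3 + 15*n**2 + 74*n + 120))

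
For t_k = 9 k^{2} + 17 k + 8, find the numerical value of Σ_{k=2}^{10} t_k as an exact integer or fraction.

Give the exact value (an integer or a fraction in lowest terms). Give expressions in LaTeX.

The ratio is (9*k**2 + 35*k + 34)/(9*k**2 + 17*k + 8).
So A=1 and B=1, with C=k**2 + 17*k/9 + 8/9.
Key eq: (1)·f(k+1) = (1)·f(k) + (k**2 + 17*k/9 + 8/9).
Bound: deg f ≤ 3.
Coefficient equations give f(k) = k*(k + 1)*(3*k + 1)/9.
So s_k = (B(k−1)f/C)·t_k = (k*(3*k + 1)/(9*k + 8))·t_k = k*(3*k**2 + 4*k + 1).
Check: Δs_k = 9*k**2 + 17*k + 8. ✓
Sum = s_(11) − s_(2); s_(11) = 4488, s_(2) = 42 ⇒ 4446.

Σ = 4446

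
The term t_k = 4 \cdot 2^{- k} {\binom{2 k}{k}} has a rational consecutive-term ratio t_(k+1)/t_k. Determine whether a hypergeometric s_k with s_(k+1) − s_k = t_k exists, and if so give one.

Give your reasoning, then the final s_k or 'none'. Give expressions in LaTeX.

The ratio is (2*k + 1)/(k + 1).
So A=2*k + 1 and B=k + 1, with C=1.
Key eq: (2*k + 1)·f(k+1) = (k)·f(k) + (1).
Degrees (1,1,0) ⇒ d ≤ -1.
Bound -1 < 0, so the key equation has no polynomial solution.

no hypergeometric antidifference exists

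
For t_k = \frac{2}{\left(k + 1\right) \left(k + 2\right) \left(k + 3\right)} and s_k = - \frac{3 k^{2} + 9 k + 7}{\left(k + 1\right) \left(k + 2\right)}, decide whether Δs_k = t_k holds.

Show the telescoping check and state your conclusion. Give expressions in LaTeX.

s_(k+1) = (-9*k - 3*(k + 1)**2 - 16)/((k + 2)*(k + 3))
s_(k+1) − s_k = 2/(k**3 + 6*k**2 + 11*k + 6)
(s_(k+1) − s_k) − t_k = 0

valid (s_(k+1) − s_k reduces to t_k)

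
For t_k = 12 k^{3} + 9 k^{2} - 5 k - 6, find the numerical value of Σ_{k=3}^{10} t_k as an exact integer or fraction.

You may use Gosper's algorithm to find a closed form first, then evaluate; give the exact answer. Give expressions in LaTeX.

r(k) = (12*k**3 + 45*k**2 + 49*k + 10)/(12*k**3 + 9*k**2 - 5*k - 6) after simplifying.
Take A(k)=1, B(k)=1, C(k)=k**3 + 3*k**2/4 - 5*k/12 - 1/2.
Set up (1)·f(k+1) − (1)·f(k) − (k**3 + 3*k**2/4 - 5*k/12 - 1/2) = 0.
deg f ≤ 4 (via 0,0,3).
Coefficient equations give f(k) = k*(3*k**3 - 3*k**2 - 4*k - 2)/12.
Certificate R = B(k−1)f/C = k*(3*k**3 - 3*k**2 - 4*k - 2)/(12*k**3 + 9*k**2 - 5*k - 6) gives s_k = k*(3*k**3 - 3*k**2 - 4*k - 2).
Δs = 12*k**3 + 9*k**2 - 5*k - 6, as required.
Sum = s_(11) − s_(3); s_(11) = 39424, s_(3) = 120 ⇒ 39304.

Σ = 39304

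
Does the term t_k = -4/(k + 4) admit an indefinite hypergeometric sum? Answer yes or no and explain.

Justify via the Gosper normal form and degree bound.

No — key equation has no polynomial f.

Ratio r(k) = (k + 4)/(k + 5).
Gosper form: A/B · C(k+1)/C(k) with A=k + 4, B=k + 5, C=1.
Need (k + 4)·f(k+1) − (k + 4)·f(k) = 1.
From deg A=1, deg B=1, deg C=0: d=0.
Put f(k) = c0: A·f(k+1) − B(k−1)·f(k) − C = -1; need -1 = 0 — inconsistent ⇒ no f, not summable.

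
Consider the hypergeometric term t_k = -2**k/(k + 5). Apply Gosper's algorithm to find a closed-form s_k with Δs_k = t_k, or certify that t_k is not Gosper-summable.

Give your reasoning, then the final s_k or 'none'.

none — t_k is not Gosper-summable

Ratio r(k) = 2*(k + 5)/(k + 6).
Gosper form: A/B · C(k+1)/C(k) with A=2*k + 10, B=k + 6, C=1.
Need (2*k + 10)·f(k+1) − (k + 5)·f(k) = 1.
From deg A=1, deg B=1, deg C=0: d=-1.
deg f ≤ -1 is impossible — no certificate.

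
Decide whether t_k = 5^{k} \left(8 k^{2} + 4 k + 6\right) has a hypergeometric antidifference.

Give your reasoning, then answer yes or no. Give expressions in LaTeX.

t_(k+1)/t_k = 5*(4*k**2 + 10*k + 9)/(4*k**2 + 2*k + 3).
A = 5, B = 1, C = k**2 + k/2 + 3/4.
Set up (5)·f(k+1) − (1)·f(k) − (k**2 + k/2 + 3/4) = 0.
Bound: deg f ≤ 2.
Solving with deg f ≤ 2: f(k) = (k**2 - 2*k + 2)/4.
Then R = B(k−1)f/C = (k**2 - 2*k + 2)/(4*k**2 + 2*k + 3), so s_k = R(k)·t_k = 2*5**k*(k**2 - 2*k + 2).
s_(k+1) − s_k = 5**k*(8*k**2 + 4*k + 6) = t_k.

Yes. s_k = 2 \cdot 5^{k} \left(k^{2} - 2 k + 2\right).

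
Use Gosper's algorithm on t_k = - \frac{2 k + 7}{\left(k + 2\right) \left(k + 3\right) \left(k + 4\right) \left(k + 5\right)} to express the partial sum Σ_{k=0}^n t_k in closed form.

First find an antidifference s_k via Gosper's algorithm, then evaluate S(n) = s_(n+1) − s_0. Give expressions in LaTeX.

S(n) = \frac{- n^{2} - 8 n - 7}{8 \left(n^{2} + 8 n + 15\right)}

r(k) = (k + 2)*(2*k + 9)/((k + 6)*(2*k + 7)) after simplifying.
Take A(k)=k + 2, B(k)=k + 6, C(k)=k + 7/2.
f must satisfy (k + 2)·f(k+1) − (k + 5)·f(k) = k + 7/2.
Degrees (1,1,1) ⇒ d ≤ 3.
A polynomial solution: f(k) = k*(k + 3)*(k + 6)/16.
R(k) = B(k−1)·f(k)/C(k) = k*(k + 3)*(k + 5)*(k + 6)/(8*(2*k + 7)); s_k = R·t_k = k*(-k - 6)/(8*(k**2 + 6*k + 8)).
Δs = (-2*k - 7)/(k**4 + 14*k**3 + 71*k**2 + 154*k + 120), as required.
Evaluate: s_(n+1) = (-n**2 - 8*n - 7)/(8*(n**2 + 8*n + 15)); subtract s_(0) = 0 ⇒ S(n) = (-n**2 - 8*n - 7)/(8*(n**2 + 8*n + 15)).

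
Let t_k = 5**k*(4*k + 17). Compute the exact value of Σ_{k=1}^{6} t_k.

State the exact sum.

Compute t_(k+1)/t_k: get 5*(4*k + 21)/(4*k + 17).
Gosper form: A/B · C(k+1)/C(k) with A=5, B=1, C=k + 17/4.
Solve (5)·f(k+1) − (1)·f(k) = k + 17/4.
deg f ≤ 1 (via 0,0,1).
Coefficient equations give f(k) = (k + 3)/4.
Get s_k = R·t_k = 5**k*(k + 3) with R(k) = B(k−1)f(k)/C(k) = (k + 3)/(4*k + 17).
Check: Δs_k = 5**k*(4*k + 17). ✓
Telescoping: Σ = s_(7) − s_(1) = 781250 − (20) = 781230.

Σ = 781230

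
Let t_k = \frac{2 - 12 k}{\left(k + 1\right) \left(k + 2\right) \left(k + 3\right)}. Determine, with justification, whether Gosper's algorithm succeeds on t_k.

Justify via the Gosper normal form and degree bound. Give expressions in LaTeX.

Yes. s_k = - \frac{k \left(5 k - 9\right)}{2 \left(k + 1\right) \left(k + 2\right)}.

Compute t_(k+1)/t_k: get (k + 1)*(6*k + 5)/((k + 4)*(6*k - 1)).
A = k + 1, B = k + 4, C = k - 1/6.
Solve (k + 1)·f(k+1) − (k + 3)·f(k) = k - 1/6.
From deg A=1, deg B=1, deg C=1: d=2.
Solve for f: f(k) = k*(5*k - 9)/24 (degree 2 ≤ 2).
Then R = B(k−1)f/C = k*(k + 3)*(5*k - 9)/(4*(6*k - 1)), so s_k = R(k)·t_k = -k*(5*k - 9)/(2*(k + 1)*(k + 2)).
Δs = 2*(1 - 6*k)/(k**3 + 6*k**2 + 11*k + 6), as required.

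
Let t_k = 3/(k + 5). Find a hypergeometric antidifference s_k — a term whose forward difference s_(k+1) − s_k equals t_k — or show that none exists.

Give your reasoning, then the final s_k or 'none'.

t_(k+1)/t_k = (k + 5)/(k + 6).
So A=k + 5 and B=k + 6, with C=1.
f must satisfy (k + 5)·f(k+1) − (k + 5)·f(k) = 1.
d = 0 from the (1,1,0) case.
f = c0 ⇒ A·f(k+1) − B(k−1)·f(k) − C = -1. The system {-1 = 0} is inconsistent; no antidifference.

none (Gosper's algorithm certifies no s_k)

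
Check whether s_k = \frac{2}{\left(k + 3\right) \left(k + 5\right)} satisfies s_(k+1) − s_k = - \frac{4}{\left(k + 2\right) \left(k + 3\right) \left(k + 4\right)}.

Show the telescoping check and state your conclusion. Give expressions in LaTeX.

Invalid: residual \frac{6 \left(3 k + 14\right)}{k^{5} + 20 k^{4} + 155 k^{3} + 580 k^{2} + 1044 k + 720} ≠ 0.

s_(k+1) = 2/((k + 4)*(k + 6))
s_(k+1) − s_k = 2*(-2*k - 9)/(k**4 + 18*k**3 + 119*k**2 + 342*k + 360)
(s_(k+1) − s_k) − t_k = 6*(3*k + 14)/(k**5 + 20*k**4 + 155*k**3 + 580*k**2 + 1044*k + 720)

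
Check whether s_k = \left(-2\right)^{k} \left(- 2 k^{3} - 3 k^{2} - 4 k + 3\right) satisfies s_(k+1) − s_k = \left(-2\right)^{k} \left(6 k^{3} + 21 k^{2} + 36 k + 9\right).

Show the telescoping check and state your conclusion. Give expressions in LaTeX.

Valid: the claim telescopes to t_k.

s_(k+1) = 2*(-2)**k*(2*k**3 + 9*k**2 + 16*k + 6)
s_(k+1) − s_k = (-2)**k*(6*k**3 + 21*k**2 + 36*k + 9)
(s_(k+1) − s_k) − t_k = 0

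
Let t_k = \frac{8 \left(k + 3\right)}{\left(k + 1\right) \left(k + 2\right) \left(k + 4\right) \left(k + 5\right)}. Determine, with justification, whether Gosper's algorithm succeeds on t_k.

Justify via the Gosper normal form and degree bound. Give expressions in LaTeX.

Yes. s_k = \frac{k \left(k + 5\right)}{k^{2} + 5 k + 4}.

t_(k+1)/t_k = (k + 1)*(k + 4)**2/((k + 3)**2*(k + 6)).
Normal form (A,B,C) = (k + 1, k + 6, k**2 + 6*k + 9).
Set up (k + 1)·f(k+1) − (k + 5)·f(k) − (k**2 + 6*k + 9) = 0.
deg f ≤ 4 (via 1,1,2).
Solve for f: f(k) = k*(k + 2)*(k + 3)*(k + 5)/8 (degree 4 ≤ 4).
Get s_k = R·t_k = k*(k + 5)/(k**2 + 5*k + 4) with R(k) = B(k−1)f(k)/C(k) = k*(k + 2)*(k + 5)**2/(8*(k + 3)).
Check: Δs_k = 8*(k + 3)/(k**4 + 12*k**3 + 49*k**2 + 78*k + 40). ✓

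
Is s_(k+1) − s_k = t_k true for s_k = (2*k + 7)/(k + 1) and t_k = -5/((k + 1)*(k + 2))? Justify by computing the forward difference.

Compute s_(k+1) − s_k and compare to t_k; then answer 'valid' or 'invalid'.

valid (s_(k+1) − s_k reduces to t_k)

s_(k+1) = (2*k + 9)/(k + 2)
s_(k+1) − s_k = -5/(k**2 + 3*k + 2)
(s_(k+1) − s_k) − t_k = 0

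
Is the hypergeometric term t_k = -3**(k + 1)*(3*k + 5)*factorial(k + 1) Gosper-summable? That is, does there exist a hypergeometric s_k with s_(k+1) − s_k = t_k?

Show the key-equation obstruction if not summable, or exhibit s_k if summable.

Yes. s_k = -3**(k + 1)*factorial(k + 1).

The ratio is 3*(k + 2)*(3*k + 8)/(3*k + 5).
Factor: A=3*k + 6; B=1; C=k + 5/3.
Set up (3*k + 6)·f(k+1) − (1)·f(k) − (k + 5/3) = 0.
d = 0 from the (1,0,1) case.
A polynomial solution: f(k) = 1/3.
So s_k = (B(k−1)f/C)·t_k = (1/(3*k + 5))·t_k = -3**(k + 1)*factorial(k + 1).
Verify: -3**(k + 1)*(3*k + 5)*factorial(k + 1) matches t_k.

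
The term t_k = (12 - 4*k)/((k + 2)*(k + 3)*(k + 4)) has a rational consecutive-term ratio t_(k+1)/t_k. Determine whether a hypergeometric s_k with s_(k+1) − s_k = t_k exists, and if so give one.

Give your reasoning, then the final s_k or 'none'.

s_k = k*(k + 17)/(3*(k + 2)*(k + 3))

Compute t_(k+1)/t_k: get (k - 2)*(k + 2)/((k - 3)*(k + 5)).
Factor: A=k + 2; B=k + 5; C=k - 3.
f must satisfy (k + 2)·f(k+1) − (k + 4)·f(k) = k - 3.
deg f ≤ 2 (via 1,1,1).
A polynomial solution: f(k) = -k*(k + 17)/12.
Get s_k = R·t_k = k*(k + 17)/(3*(k + 2)*(k + 3)) with R(k) = B(k−1)f(k)/C(k) = -k*(k + 4)*(k + 17)/(12*(k - 3)).
s_(k+1) − s_k = 4*(3 - k)/(k**3 + 9*k**2 + 26*k + 24) = t_k.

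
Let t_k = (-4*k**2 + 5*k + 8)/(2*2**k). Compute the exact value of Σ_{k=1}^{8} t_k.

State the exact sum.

Σ = -593/256

The ratio is (4*k**2 + 3*k - 9)/(2*(4*k**2 - 5*k - 8)).
So A=1/2 and B=1, with C=k**2 - 5*k/4 - 2.
Solve (1/2)·f(k+1) − (1)·f(k) = k**2 - 5*k/4 - 2.
From deg A=0, deg B=0, deg C=2: d=2.
Solve for f: f(k) = -(k + 1)*(4*k - 1)/2 (degree 2 ≤ 2).
R(k) = B(k−1)·f(k)/C(k) = -2*(k + 1)*(4*k - 1)/(4*k**2 - 5*k - 8); s_k = R·t_k = (4*k**2 + 3*k - 1)/2**k.
Check: Δs_k = (-4*k**2 + 5*k + 8)/(2*2**k). ✓
Evaluate s at k=9 and k=1: 175/256 and 3; difference -593/256.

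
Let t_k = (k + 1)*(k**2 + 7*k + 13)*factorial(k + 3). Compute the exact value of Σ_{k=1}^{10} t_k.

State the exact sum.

Σ = 13338278553528

Step 1: r(k) = (k + 2)*(k + 4)*(7*k + (k + 1)**2 + 20)/((k + 1)*(k**2 + 7*k + 13)).
A = k + 4, B = 1, C = k**3 + 8*k**2 + 20*k + 13.
Solve (k + 4)·f(k+1) − (1)·f(k) = k**3 + 8*k**2 + 20*k + 13.
Degrees (1,0,3) ⇒ d ≤ 2.
A polynomial solution: f(k) = k**2 + 3*k - 1.
R(k) = B(k−1)·f(k)/C(k) = (k**2 + 3*k - 1)/((k + 1)*(k**2 + 7*k + 13)); s_k = R·t_k = (k**2 + 3*k - 1)*factorial(k + 3).
Δs = (k + 1)*(k**2 + 7*k + 13)*factorial(k + 3), as required.
Evaluate s at k=11 and k=1: 13338278553600 and 72; difference 13338278553528.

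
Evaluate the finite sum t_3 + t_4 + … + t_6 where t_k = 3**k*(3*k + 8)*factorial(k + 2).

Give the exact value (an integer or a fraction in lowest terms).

r(k) = 3*(k + 3)*(3*k + 11)/(3*k + 8) after simplifying.
Factor: A=3*k + 9; B=1; C=k + 8/3.
Key eq: (3*k + 9)·f(k+1) = (1)·f(k) + (k + 8/3).
Degrees (1,0,1) ⇒ d ≤ 0.
Coefficient equations give f(k) = 1/3.
Get s_k = R·t_k = 3**k*factorial(k + 2) with R(k) = B(k−1)f(k)/C(k) = 1/(3*k + 8).
Verify: 3**k*(3*k + 8)*factorial(k + 2) matches t_k.
Evaluate s at k=7 and k=3: 793618560 and 3240; difference 793615320.

Σ = 793615320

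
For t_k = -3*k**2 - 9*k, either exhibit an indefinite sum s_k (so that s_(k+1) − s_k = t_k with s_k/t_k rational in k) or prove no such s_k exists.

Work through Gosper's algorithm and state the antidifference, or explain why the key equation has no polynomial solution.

Ratio r(k) = (k**2 + 5*k + 4)/(k*(k + 3)).
Gosper form: A/B · C(k+1)/C(k) with A=1, B=1, C=k**2 + 3*k.
Key eq: (1)·f(k+1) = (1)·f(k) + (k**2 + 3*k).
deg f ≤ 3 (via 0,0,2).
Coefficient equations give f(k) = k*(k - 1)*(k + 4)/3.
Certificate R = B(k−1)f/C = (k - 1)*(k + 4)/(3*(k + 3)) gives s_k = k*(-k**2 - 3*k + 4).
s_(k+1) − s_k = 3*k*(-k - 3) = t_k.

s_k = k*(-k**2 - 3*k + 4)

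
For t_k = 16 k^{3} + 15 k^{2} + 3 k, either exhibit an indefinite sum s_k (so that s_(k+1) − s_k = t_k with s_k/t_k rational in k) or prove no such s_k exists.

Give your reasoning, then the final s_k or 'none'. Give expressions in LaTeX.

s_k = k \left(4 k^{3} - 3 k^{2} - 2 k + 1\right)

Ratio r(k) = (16*k**3 + 63*k**2 + 81*k + 34)/(k*(16*k**2 + 15*k + 3)).
Normal form (A,B,C) = (1, 1, k**3 + 15*k**2/16 + 3*k/16).
Need (1)·f(k+1) − (1)·f(k) = k**3 + 15*k**2/16 + 3*k/16.
Bound: deg f ≤ 4.
Match coefficients ⇒ f(k) = k*(k - 1)*(4*k**2 + k - 1)/16.
Get s_k = R·t_k = k*(4*k**3 - 3*k**2 - 2*k + 1) with R(k) = B(k−1)f(k)/C(k) = (k - 1)*(4*k**2 + k - 1)/(16*k**2 + 15*k + 3).
Check: Δs_k = k*(16*k**2 + 15*k + 3). ✓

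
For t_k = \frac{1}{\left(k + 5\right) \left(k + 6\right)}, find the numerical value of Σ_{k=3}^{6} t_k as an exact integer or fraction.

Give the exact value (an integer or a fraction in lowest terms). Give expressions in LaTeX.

Σ = 1/24

Ratio r(k) = (k + 5)/(k + 7).
Gosper form: A/B · C(k+1)/C(k) with A=k + 5, B=k + 7, C=1.
Solve (k + 5)·f(k+1) − (k + 6)·f(k) = 1.
deg f ≤ 1 (via 1,1,0).
Match coefficients ⇒ f(k) = k/5.
Get s_k = R·t_k = k/(5*(k + 5)) with R(k) = B(k−1)f(k)/C(k) = k*(k + 6)/5.
s_(k+1) − s_k = 1/(k**2 + 11*k + 30) = t_k.
Sum = s_(7) − s_(3); s_(7) = 7/60, s_(3) = 3/40 ⇒ 1/24.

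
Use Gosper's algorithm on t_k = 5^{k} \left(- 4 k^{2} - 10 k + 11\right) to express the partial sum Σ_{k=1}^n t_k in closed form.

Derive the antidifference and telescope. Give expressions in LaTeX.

Compute t_(k+1)/t_k: get 5*(4*k**2 + 18*k + 3)/(4*k**2 + 10*k - 11).
A = 5, B = 1, C = k**2 + 5*k/2 - 11/4.
Need (5)·f(k+1) − (1)·f(k) = k**2 + 5*k/2 - 11/4.
d = 2 from the (0,0,2) case.
Solving with deg f ≤ 2: f(k) = (k - 2)*(k + 2)/4.
Get s_k = R·t_k = 5**k*(4 - k**2) with R(k) = B(k−1)f(k)/C(k) = (k - 2)*(k + 2)/(4*k**2 + 10*k - 11).
Check: Δs_k = 5**k*(-4*k**2 - 10*k + 11). ✓
Σ_(k=1)^n t_k = s_(n+1) − s_(1) = (5**(n + 1)*(-n**2 - 2*n + 3)) − (15), i.e. -5*5**n*n**2 - 10*5**n*n + 15*5**n - 15.

S(n) = - 5 \cdot 5^{n} n^{2} - 10 \cdot 5^{n} n + 15 \cdot 5^{n} - 15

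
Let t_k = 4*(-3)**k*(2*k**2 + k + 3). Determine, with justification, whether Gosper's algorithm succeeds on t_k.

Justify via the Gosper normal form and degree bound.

Yes. s_k = (-3)**k*(-2*k**2 + 2*k - 3).

r(k) = 3*(-2*k**2 - 5*k - 6)/(2*k**2 + k + 3) after simplifying.
Factor: A=-3; B=1; C=k**2 + k/2 + 3/2.
Set up (-3)·f(k+1) − (1)·f(k) − (k**2 + k/2 + 3/2) = 0.
Bound: deg f ≤ 2.
Solving with deg f ≤ 2: f(k) = -(2*k**2 - 2*k + 3)/8.
R(k) = B(k−1)·f(k)/C(k) = -(2*k**2 - 2*k + 3)/(4*(2*k**2 + k + 3)); s_k = R·t_k = (-3)**k*(-2*k**2 + 2*k - 3).
Check: Δs_k = 4*(-3)**k*(2*k**2 + k + 3). ✓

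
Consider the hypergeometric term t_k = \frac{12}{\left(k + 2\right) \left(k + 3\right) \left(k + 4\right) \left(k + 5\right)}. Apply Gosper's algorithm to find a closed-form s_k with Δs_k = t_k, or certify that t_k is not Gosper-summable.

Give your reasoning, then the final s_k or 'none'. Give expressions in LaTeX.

s_k = \frac{k \left(k^{2} + 9 k + 26\right)}{6 \left(k + 2\right) \left(k + 3\right) \left(k + 4\right)}

Step 1: r(k) = (k + 2)/(k + 6).
Factor: A=k + 2; B=k + 6; C=1.
Need (k + 2)·f(k+1) − (k + 5)·f(k) = 1.
deg f ≤ 3 (via 1,1,0).
Solve for f: f(k) = k*(k**2 + 9*k + 26)/72 (degree 3 ≤ 3).
So s_k = (B(k−1)f/C)·t_k = (k*(k + 5)*(k**2 + 9*k + 26)/72)·t_k = k*(k**2 + 9*k + 26)/(6*(k + 2)*(k + 3)*(k + 4)).
s_(k+1) − s_k = 12/(k**4 + 14*k**3 + 71*k**2 + 154*k + 120) = t_k.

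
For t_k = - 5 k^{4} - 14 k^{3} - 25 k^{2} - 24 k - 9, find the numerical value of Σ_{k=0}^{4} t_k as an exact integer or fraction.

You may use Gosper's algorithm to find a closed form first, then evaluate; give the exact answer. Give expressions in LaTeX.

r(k) = (5*k**4 + 34*k**3 + 97*k**2 + 136*k + 77)/(5*k**4 + 14*k**3 + 25*k**2 + 24*k + 9) after simplifying.
Take A(k)=1, B(k)=1, C(k)=k**4 + 14*k**3/5 + 5*k**2 + 24*k/5 + 9/5.
Set up (1)·f(k+1) − (1)·f(k) − (k**4 + 14*k**3/5 + 5*k**2 + 24*k/5 + 9/5) = 0.
Degrees (0,0,4) ⇒ d ≤ 5.
Coefficient equations give f(k) = k*(k**4 + k**3 + 3*k**2 + 3*k + 1)/5.
R(k) = B(k−1)·f(k)/C(k) = k*(k**4 + k**3 + 3*k**2 + 3*k + 1)/(5*k**4 + 14*k**3 + 25*k**2 + 24*k + 9); s_k = R·t_k = k*(-k**4 - k**3 - 3*k**2 - 3*k - 1).
Δs = -5*k**4 - 14*k**3 - 25*k**2 - 24*k - 9, as required.
Telescoping: Σ = s_(5) − s_(0) = -4205 − (0) = -4205.

Σ = -4205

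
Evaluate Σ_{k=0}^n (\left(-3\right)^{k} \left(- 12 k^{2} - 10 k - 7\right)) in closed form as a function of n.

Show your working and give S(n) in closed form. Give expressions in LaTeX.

S(n) = - 9 \left(-3\right)^{n} n^{2} - 12 \left(-3\right)^{n} n - 6 \left(-3\right)^{n} - 1

t_(k+1)/t_k = 3*(-12*k**2 - 34*k - 29)/(12*k**2 + 10*k + 7).
So A=-3 and B=1, with C=k**2 + 5*k/6 + 7/12.
Solve (-3)·f(k+1) − (1)·f(k) = k**2 + 5*k/6 + 7/12.
deg f ≤ 2 (via 0,0,2).
Coefficient equations give f(k) = -(3*k**2 - 2*k + 1)/12.
Certificate R = B(k−1)f/C = -(3*k**2 - 2*k + 1)/(12*k**2 + 10*k + 7) gives s_k = (-3)**k*(3*k**2 - 2*k + 1).
Check: Δs_k = (-3)**k*(-12*k**2 - 10*k - 7). ✓
Σ_(k=0)^n t_k = s_(n+1) − s_(0) = ((-3)**(n + 1)*(3*n**2 + 4*n + 2)) − (1), i.e. -9*(-3)**n*n**2 - 12*(-3)**n*n - 6*(-3)**n - 1.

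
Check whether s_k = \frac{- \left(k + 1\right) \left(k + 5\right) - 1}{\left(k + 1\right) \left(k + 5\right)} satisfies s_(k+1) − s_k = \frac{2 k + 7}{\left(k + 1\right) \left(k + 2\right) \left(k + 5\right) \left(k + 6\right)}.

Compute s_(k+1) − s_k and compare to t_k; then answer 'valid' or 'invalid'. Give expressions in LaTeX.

s_(k+1) = (-(k + 2)*(k + 6) - 1)/((k + 2)*(k + 6))
s_(k+1) − s_k = (2*k + 7)/(k**4 + 14*k**3 + 65*k**2 + 112*k + 60)
(s_(k+1) − s_k) − t_k = 0

valid; difference matches t_k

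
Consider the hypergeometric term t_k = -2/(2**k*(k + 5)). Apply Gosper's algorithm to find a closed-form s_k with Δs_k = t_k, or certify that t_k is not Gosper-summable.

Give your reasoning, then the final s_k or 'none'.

no hypergeometric antidifference exists

Compute t_(k+1)/t_k: get (k + 5)/(2*(k + 6)).
Take A(k)=k/2 + 5/2, B(k)=k + 6, C(k)=1.
f must satisfy (k/2 + 5/2)·f(k+1) − (k + 5)·f(k) = 1.
Degrees (1,1,0) ⇒ d ≤ -1.
deg f ≤ -1 is impossible — no certificate.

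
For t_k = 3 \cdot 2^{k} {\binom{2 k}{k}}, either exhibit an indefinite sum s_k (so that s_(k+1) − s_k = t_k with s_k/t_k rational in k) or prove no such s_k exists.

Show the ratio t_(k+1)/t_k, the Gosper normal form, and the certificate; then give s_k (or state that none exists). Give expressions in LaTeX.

The ratio is 4*(2*k + 1)/(k + 1).
Take A(k)=8*k + 4, B(k)=k + 1, C(k)=1.
f must satisfy (8*k + 4)·f(k+1) − (k)·f(k) = 1.
Bound: deg f ≤ -1.
d = -1 < 0 ⇒ no nonzero polynomial f; not summable.

none — t_k is not Gosper-summable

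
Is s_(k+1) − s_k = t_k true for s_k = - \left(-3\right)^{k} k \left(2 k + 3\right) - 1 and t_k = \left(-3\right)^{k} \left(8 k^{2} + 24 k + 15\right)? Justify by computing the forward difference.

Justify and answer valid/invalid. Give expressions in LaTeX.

s_(k+1) = 3*(-3)**k*(k + 1)*(2*k + 5) - 1
s_(k+1) − s_k = (-3)**k*(8*k**2 + 24*k + 15)
(s_(k+1) − s_k) − t_k = 0

valid (s_(k+1) − s_k reduces to t_k)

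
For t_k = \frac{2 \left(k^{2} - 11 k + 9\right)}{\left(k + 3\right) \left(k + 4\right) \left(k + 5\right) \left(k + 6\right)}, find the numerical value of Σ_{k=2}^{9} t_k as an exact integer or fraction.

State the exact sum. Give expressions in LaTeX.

Ratio r(k) = -(k + 3)*(11*k - (k + 1)**2 + 2)/((k + 7)*(k**2 - 11*k + 9)).
Factor: A=k + 3; B=k + 7; C=k**2 - 11*k + 9.
Need (k + 3)·f(k+1) − (k + 6)·f(k) = k**2 - 11*k + 9.
deg f ≤ 3 (via 1,1,2).
A polynomial solution: f(k) = k*(k**2 - 18*k + 107)/30.
R(k) = B(k−1)·f(k)/C(k) = k*(k + 6)*(k**2 - 18*k + 107)/(30*(k**2 - 11*k + 9)); s_k = R·t_k = k*(k**2 - 18*k + 107)/(15*(k + 3)*(k + 4)*(k + 5)).
Verify: 2*(k**2 - 11*k + 9)/(k**4 + 18*k**3 + 119*k**2 + 342*k + 360) matches t_k.
Σ_(k=2)^(9) t_k = s_(10) − s_(2) = 3/455 − (1/21) = -8/195.

Σ = -8/195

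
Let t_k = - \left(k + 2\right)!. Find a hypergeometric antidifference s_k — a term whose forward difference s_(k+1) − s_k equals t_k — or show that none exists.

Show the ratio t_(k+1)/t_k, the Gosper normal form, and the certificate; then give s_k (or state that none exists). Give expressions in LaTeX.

no hypergeometric antidifference exists

Step 1: r(k) = k + 3.
Gosper form: A/B · C(k+1)/C(k) with A=k + 3, B=1, C=1.
Key eq: (k + 3)·f(k+1) = (1)·f(k) + (1).
From deg A=1, deg B=0, deg C=0: d=-1.
deg f ≤ -1 is impossible — no certificate.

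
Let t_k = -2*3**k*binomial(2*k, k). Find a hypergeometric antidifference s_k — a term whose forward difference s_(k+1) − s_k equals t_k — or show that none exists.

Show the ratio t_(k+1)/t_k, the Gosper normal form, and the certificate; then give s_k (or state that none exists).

none — t_k is not Gosper-summable

Compute t_(k+1)/t_k: get 6*(2*k + 1)/(k + 1).
Normal form (A,B,C) = (12*k + 6, k + 1, 1).
Need (12*k + 6)·f(k+1) − (k)·f(k) = 1.
From deg A=1, deg B=1, deg C=0: d=-1.
Bound -1 < 0, so the key equation has no polynomial solution.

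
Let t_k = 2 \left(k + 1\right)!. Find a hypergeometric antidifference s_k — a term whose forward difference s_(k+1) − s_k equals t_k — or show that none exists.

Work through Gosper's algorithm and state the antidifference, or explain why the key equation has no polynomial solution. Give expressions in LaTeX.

none (Gosper's algorithm certifies no s_k)

r(k) = k + 2 after simplifying.
Gosper form: A/B · C(k+1)/C(k) with A=k + 2, B=1, C=1.
Key eq: (k + 2)·f(k+1) = (1)·f(k) + (1).
Degrees (1,0,0) ⇒ d ≤ -1.
Negative degree bound (-1): no f exists, t_k not Gosper-summable.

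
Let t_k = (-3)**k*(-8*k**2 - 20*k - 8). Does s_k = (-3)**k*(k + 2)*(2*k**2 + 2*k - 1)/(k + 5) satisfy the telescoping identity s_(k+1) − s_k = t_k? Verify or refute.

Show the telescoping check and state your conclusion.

Invalid: residual 3*(-3)**k*(8*k**3 + 62*k**2 + 110*k + 39)/(k**2 + 11*k + 30) ≠ 0.

s_(k+1) = (-3)**(k + 1)*(k + 3)*(2*k + 2*(k + 1)**2 + 1)/(k + 6)
s_(k+1) − s_k = (-3)**k*(-8*k**4 - 84*k**3 - 282*k**2 - 358*k - 123)/(k**2 + 11*k + 30)
(s_(k+1) − s_k) − t_k = 3*(-3)**k*(8*k**3 + 62*k**2 + 110*k + 39)/(k**2 + 11*k + 30)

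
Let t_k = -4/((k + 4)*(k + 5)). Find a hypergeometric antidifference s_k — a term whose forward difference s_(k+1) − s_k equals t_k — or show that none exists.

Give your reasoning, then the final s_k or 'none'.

s_k = -k/(k + 4)

r(k) = (k + 4)/(k + 6) after simplifying.
Gosper form: A/B · C(k+1)/C(k) with A=k + 4, B=k + 6, C=1.
Set up (k + 4)·f(k+1) − (k + 5)·f(k) − (1) = 0.
deg f ≤ 1 (via 1,1,0).
Match coefficients ⇒ f(k) = k/4.
R(k) = B(k−1)·f(k)/C(k) = k*(k + 5)/4; s_k = R·t_k = -k/(k + 4).
Check: Δs_k = -4/(k**2 + 9*k + 20). ✓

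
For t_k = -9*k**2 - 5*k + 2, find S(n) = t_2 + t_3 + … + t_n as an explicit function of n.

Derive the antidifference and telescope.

The ratio is (9*k**2 + 23*k + 12)/(9*k**2 + 5*k - 2).
Gosper form: A/B · C(k+1)/C(k) with A=1, B=1, C=k**2 + 5*k/9 - 2/9.
Set up (1)·f(k+1) − (1)·f(k) − (k**2 + 5*k/9 - 2/9) = 0.
Bound: deg f ≤ 3.
Match coefficients ⇒ f(k) = k*(3*k**2 - 2*k - 3)/9.
Certificate R = B(k−1)f/C = k*(3*k**2 - 2*k - 3)/(9*k**2 + 5*k - 2) gives s_k = k*(-3*k**2 + 2*k + 3).
Verify: -9*k**2 - 5*k + 2 matches t_k.
Evaluate: s_(n+1) = -3*n**3 - 7*n**2 - 2*n + 2; subtract s_(2) = -10 ⇒ S(n) = -3*n**3 - 7*n**2 - 2*n + 12.

S(n) = -3*n**3 - 7*n**2 - 2*n + 12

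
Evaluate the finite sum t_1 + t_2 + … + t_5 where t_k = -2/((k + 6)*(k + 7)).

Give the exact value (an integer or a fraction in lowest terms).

Compute t_(k+1)/t_k: get (k + 6)/(k + 8).
Gosper form: A/B · C(k+1)/C(k) with A=k + 6, B=k + 8, C=1.
Key eq: (k + 6)·f(k+1) = (k + 7)·f(k) + (1).
Bound: deg f ≤ 1.
Match coefficients ⇒ f(k) = k/6.
R(k) = B(k−1)·f(k)/C(k) = k*(k + 7)/6; s_k = R·t_k = -k/(3*k + 18).
Δs = -2/(k**2 + 13*k + 42), as required.
Evaluate s at k=6 and k=1: -1/6 and -1/21; difference -5/42.

Σ = -5/42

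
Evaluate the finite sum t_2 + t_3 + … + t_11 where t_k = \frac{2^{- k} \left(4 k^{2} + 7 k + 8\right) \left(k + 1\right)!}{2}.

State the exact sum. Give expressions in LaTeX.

t_(k+1)/t_k = (k + 2)*(7*k + 4*(k + 1)**2 + 15)/(2*(4*k**2 + 7*k + 8)).
A = k/2 + 1, B = 1, C = k**2 + 7*k/4 + 2.
f must satisfy (k/2 + 1)·f(k+1) − (1)·f(k) = k**2 + 7*k/4 + 2.
Bound: deg f ≤ 1.
Solve for f: f(k) = (4*k + 3)/2 (degree 1 ≤ 1).
Get s_k = R·t_k = (4*k + 3)*factorial(k + 1)/2**k with R(k) = B(k−1)f(k)/C(k) = 2*(4*k + 3)/(4*k**2 + 7*k + 8).
Check: Δs_k = (4*k**2 + 7*k + 8)*factorial(k + 1)/(2*2**k). ✓
Telescoping: Σ = s_(12) − s_(2) = 310134825/4 − (33/2) = 310134759/4.

Σ = 310134759/4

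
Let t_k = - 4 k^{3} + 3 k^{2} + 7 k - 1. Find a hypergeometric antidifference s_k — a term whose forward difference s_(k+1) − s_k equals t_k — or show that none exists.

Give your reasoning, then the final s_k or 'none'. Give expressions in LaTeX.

Compute t_(k+1)/t_k: get (4*k**3 + 9*k**2 - k - 5)/(4*k**3 - 3*k**2 - 7*k + 1).
Factor: A=1; B=1; C=k**3 - 3*k**2/4 - 7*k/4 + 1/4.
Solve (1)·f(k+1) − (1)·f(k) = k**3 - 3*k**2/4 - 7*k/4 + 1/4.
From deg A=0, deg B=0, deg C=3: d=4.
A polynomial solution: f(k) = k*(k**3 - 3*k**2 - k + 4)/4.
So s_k = (B(k−1)f/C)·t_k = (k*(k**3 - 3*k**2 - k + 4)/(4*k**3 - 3*k**2 - 7*k + 1))·t_k = k*(-k**3 + 3*k**2 + k - 4).
Verify: -4*k**3 + 3*k**2 + 7*k - 1 matches t_k.

s_k = k \left(- k^{3} + 3 k^{2} + k - 4\right)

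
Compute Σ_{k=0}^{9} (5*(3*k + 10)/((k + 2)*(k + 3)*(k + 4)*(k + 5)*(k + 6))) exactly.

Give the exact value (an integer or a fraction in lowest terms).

Compute t_(k+1)/t_k: get (k + 2)*(3*k + 13)/((k + 7)*(3*k + 10)).
Gosper form: A/B · C(k+1)/C(k) with A=k + 2, B=k + 7, C=k + 10/3.
Key eq: (k + 2)·f(k+1) = (k + 6)·f(k) + (k + 10/3).
deg f ≤ 4 (via 1,1,1).
Solving with deg f ≤ 4: f(k) = k*(k + 3)*(k**2 + 11*k + 38)/120.
Then R = B(k−1)f/C = k*(k + 3)*(k + 6)*(k**2 + 11*k + 38)/(40*(3*k + 10)), so s_k = R(k)·t_k = k*(k**2 + 11*k + 38)/(8*(k**3 + 11*k**2 + 38*k + 40)).
s_(k+1) − s_k = 5*(3*k + 10)/(k**5 + 20*k**4 + 155*k**3 + 580*k**2 + 1044*k + 720) = t_k.
Sum = s_(10) − s_(0); s_(10) = 31/252, s_(0) = 0 ⇒ 31/252.

Σ = 31/252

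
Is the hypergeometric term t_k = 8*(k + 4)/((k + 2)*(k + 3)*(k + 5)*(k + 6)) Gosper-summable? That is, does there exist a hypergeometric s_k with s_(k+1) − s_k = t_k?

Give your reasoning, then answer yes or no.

Ratio r(k) = (k + 2)*(k + 5)**2/((k + 4)**2*(k + 7)).
Normal form (A,B,C) = (k + 2, k + 7, k**2 + 8*k + 16).
Set up (k + 2)·f(k+1) − (k + 6)·f(k) − (k**2 + 8*k + 16) = 0.
Bound: deg f ≤ 4.
Coefficient equations give f(k) = k*(k + 3)*(k + 4)*(k + 7)/20.
Then R = B(k−1)f/C = k*(k + 3)*(k + 6)*(k + 7)/(20*(k + 4)), so s_k = R(k)·t_k = 2*k*(k + 7)/(5*(k**2 + 7*k + 10)).
s_(k+1) − s_k = 8*(k + 4)/(k**4 + 16*k**3 + 91*k**2 + 216*k + 180) = t_k.

Yes. s_k = 2*k*(k + 7)/(5*(k**2 + 7*k + 10)).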